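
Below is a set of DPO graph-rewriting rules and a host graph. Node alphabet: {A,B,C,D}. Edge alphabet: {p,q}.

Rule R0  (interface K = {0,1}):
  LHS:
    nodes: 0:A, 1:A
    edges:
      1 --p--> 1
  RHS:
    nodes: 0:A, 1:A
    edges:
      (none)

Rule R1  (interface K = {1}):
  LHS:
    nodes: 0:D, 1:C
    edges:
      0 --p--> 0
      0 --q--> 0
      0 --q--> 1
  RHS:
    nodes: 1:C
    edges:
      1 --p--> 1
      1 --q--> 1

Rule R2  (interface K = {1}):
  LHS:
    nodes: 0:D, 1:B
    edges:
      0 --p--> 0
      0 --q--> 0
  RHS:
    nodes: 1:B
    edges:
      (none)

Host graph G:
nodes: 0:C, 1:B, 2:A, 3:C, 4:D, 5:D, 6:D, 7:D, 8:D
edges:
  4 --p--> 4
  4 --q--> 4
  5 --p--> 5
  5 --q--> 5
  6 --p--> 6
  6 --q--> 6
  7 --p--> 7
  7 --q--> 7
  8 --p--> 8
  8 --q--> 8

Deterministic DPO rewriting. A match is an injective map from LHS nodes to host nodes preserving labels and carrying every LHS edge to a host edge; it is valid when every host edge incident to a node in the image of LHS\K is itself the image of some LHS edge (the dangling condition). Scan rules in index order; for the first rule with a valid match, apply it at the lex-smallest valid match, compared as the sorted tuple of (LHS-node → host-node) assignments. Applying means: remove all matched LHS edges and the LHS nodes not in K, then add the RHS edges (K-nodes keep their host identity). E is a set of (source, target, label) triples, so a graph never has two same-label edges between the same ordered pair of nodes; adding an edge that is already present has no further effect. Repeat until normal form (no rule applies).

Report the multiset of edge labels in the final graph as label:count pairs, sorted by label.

[0] host  ⇒  9 nodes, 10 edges  {4-p->4 4-q->4 5-p->5 5-q->5 6-p->6 6-q->6 7-p->7 7-q->7 8-p->8 8-q->8}
[1] R2 @ {0↦4, 1↦1}  ⇒  8 nodes, 8 edges  {5-p->5 5-q->5 6-p->6 6-q->6 7-p->7 7-q->7 8-p->8 8-q->8}
[2] R2 @ {0↦5, 1↦1}  ⇒  7 nodes, 6 edges  {6-p->6 6-q->6 7-p->7 7-q->7 8-p->8 8-q->8}
[3] R2 @ {0↦6, 1↦1}  ⇒  6 nodes, 4 edges  {7-p->7 7-q->7 8-p->8 8-q->8}
[4] R2 @ {0↦7, 1↦1}  ⇒  5 nodes, 2 edges  {8-p->8 8-q->8}
[5] R2 @ {0↦8, 1↦1}  ⇒  4 nodes, 0 edges  {∅}
final graph: no rule applies after step 5
NF edges: []

Answer: (no edges)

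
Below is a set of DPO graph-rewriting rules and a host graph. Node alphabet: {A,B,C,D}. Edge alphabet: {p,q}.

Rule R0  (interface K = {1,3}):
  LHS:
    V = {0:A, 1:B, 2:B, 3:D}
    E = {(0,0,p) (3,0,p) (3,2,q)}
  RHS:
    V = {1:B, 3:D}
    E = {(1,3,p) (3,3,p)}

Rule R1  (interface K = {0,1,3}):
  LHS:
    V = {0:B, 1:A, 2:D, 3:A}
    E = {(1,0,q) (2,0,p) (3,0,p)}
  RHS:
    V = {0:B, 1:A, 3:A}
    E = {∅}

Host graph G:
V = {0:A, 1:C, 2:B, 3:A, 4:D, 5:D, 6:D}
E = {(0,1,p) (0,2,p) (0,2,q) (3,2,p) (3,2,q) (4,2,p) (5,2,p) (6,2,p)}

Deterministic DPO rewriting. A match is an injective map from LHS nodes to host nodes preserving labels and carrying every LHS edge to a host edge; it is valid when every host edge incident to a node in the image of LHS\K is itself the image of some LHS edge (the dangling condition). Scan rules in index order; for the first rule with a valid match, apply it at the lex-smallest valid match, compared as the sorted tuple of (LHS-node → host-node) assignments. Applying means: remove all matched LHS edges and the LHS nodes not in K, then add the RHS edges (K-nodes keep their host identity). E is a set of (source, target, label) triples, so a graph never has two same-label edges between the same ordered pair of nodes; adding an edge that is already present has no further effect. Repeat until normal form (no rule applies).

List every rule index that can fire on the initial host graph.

Answer: [R1]

Derivation:
R0: no valid match — LHS pattern not found
R1: 6 valid matches — {0↦2, 1↦0, 2↦4, 3↦3}, {0↦2, 1↦0, 2↦5, 3↦3}, {0↦2, 1↦0, 2↦6, 3↦3} (+3 more)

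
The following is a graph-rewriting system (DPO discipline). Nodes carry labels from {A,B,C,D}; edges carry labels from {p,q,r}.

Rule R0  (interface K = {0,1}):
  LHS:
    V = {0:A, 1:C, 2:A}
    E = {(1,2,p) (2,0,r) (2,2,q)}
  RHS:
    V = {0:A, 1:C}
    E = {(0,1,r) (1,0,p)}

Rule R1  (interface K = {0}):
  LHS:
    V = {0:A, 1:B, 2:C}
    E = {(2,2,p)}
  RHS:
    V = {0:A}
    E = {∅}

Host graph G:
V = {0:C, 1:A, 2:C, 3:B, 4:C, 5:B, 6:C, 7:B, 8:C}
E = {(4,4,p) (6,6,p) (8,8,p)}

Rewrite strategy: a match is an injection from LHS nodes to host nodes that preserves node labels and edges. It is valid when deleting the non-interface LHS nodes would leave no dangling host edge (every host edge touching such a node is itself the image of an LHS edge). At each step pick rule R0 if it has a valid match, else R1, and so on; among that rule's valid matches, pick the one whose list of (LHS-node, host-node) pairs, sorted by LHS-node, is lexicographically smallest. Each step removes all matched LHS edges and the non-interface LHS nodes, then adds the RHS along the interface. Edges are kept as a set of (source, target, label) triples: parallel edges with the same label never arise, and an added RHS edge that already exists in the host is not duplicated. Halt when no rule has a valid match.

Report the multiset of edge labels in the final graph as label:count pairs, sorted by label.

initial: |V|=9 |E|=3  E = 4-p->4 6-p->6 8-p->8
step 1: apply R1 at {0↦1, 1↦3, 2↦4}  → |V|=7 |E|=2  E = 6-p->6 8-p->8
step 2: apply R1 at {0↦1, 1↦5, 2↦6}  → |V|=5 |E|=1  E = 8-p->8
step 3: apply R1 at {0↦1, 1↦7, 2↦8}  → |V|=3 |E|=0  E = ∅
normal form: no rule applies after step 3
NF edges: []

Answer: (no edges)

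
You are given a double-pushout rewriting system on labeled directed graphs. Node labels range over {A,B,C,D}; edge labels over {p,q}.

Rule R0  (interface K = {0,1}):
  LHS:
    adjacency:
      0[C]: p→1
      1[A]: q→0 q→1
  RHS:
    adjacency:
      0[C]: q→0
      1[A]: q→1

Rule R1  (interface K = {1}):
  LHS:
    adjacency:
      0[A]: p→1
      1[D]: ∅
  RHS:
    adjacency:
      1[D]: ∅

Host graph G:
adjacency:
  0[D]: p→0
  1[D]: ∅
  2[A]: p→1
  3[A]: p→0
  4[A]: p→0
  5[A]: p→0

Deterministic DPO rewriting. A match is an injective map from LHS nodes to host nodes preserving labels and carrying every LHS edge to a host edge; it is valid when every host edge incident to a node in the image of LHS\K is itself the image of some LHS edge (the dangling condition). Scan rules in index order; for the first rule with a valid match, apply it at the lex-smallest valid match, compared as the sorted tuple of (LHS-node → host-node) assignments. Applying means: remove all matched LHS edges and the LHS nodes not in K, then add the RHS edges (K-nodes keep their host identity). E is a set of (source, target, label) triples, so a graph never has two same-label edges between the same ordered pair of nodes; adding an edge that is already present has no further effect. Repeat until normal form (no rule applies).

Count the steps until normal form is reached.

Answer: 4

Derivation:
initial: |V|=6 |E|=5  E = 0-p->0 2-p->1 3-p->0 4-p->0 5-p->0
step 1: apply R1 at {0↦2, 1↦1}  → |V|=5 |E|=4  E = 0-p->0 3-p->0 4-p->0 5-p->0
step 2: apply R1 at {0↦3, 1↦0}  → |V|=4 |E|=3  E = 0-p->0 4-p->0 5-p->0
step 3: apply R1 at {0↦4, 1↦0}  → |V|=3 |E|=2  E = 0-p->0 5-p->0
step 4: apply R1 at {0↦5, 1↦0}  → |V|=2 |E|=1  E = 0-p->0
final graph: no rule applies after step 4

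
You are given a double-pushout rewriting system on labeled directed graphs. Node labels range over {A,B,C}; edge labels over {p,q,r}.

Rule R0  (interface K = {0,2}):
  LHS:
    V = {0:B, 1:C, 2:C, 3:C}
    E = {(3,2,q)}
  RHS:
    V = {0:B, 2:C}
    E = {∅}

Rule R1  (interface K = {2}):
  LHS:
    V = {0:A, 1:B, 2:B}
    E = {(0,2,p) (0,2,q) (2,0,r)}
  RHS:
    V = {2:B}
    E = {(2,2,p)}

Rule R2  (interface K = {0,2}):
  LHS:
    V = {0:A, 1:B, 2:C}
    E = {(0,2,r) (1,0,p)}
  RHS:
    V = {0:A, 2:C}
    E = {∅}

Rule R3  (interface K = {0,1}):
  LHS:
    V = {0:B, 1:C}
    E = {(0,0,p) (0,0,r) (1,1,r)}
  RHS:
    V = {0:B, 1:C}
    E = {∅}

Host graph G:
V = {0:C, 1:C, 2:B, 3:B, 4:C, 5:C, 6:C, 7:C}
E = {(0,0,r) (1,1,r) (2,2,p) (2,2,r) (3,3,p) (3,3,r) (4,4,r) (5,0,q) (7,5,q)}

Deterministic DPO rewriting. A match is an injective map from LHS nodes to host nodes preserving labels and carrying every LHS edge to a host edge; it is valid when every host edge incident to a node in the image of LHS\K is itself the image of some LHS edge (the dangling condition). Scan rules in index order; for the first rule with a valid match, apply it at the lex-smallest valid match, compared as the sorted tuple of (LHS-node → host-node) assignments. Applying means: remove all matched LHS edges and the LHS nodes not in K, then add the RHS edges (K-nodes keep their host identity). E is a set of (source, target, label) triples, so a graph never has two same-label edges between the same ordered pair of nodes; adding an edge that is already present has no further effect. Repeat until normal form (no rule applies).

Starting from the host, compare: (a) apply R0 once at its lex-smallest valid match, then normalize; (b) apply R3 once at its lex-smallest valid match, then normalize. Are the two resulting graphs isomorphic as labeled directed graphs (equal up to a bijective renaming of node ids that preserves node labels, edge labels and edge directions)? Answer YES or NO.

Answer: YES

Rewrite trace:
branch R0-first: apply at {0↦2, 1↦6, 2↦5, 3↦7} → |E|=8, then 3 more step(s) → NF |V|=4 |E|=1 V={0:C, 2:B, 3:B, 4:C} E=4-r->4
branch R3-first: apply at {0↦2, 1↦0} → |E|=6, then 3 more step(s) → NF |V|=4 |E|=1 V={0:C, 2:B, 3:B, 4:C} E=4-r->4
graphs isomorphic (equal up to label-preserving node renaming)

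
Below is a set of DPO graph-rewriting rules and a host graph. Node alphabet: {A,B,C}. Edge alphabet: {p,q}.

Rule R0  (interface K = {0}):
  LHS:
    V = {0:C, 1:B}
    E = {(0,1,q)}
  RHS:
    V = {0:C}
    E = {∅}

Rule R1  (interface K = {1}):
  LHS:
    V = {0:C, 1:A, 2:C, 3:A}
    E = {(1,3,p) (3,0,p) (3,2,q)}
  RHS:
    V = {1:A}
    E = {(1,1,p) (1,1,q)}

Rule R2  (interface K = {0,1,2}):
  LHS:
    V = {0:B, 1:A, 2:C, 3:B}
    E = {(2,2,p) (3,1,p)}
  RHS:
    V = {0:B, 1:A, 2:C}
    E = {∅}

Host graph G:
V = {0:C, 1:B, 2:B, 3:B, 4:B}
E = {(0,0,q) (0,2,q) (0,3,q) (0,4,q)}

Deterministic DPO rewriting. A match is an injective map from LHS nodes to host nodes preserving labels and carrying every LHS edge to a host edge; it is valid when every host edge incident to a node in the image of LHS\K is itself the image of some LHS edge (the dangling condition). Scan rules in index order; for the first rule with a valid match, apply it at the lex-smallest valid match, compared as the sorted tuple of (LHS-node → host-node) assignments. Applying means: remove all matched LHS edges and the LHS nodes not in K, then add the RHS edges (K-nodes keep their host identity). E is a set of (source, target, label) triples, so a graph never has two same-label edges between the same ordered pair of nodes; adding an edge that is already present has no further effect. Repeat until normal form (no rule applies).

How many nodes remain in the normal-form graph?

start.  V:5 E:4  edges: 0-q->0 0-q->2 0-q->3 0-q->4
1. fire R0 via {0↦0, 1↦2}  →  V:4 E:3  edges: 0-q->0 0-q->3 0-q->4
2. fire R0 via {0↦0, 1↦3}  →  V:3 E:2  edges: 0-q->0 0-q->4
3. fire R0 via {0↦0, 1↦4}  →  V:2 E:1  edges: 0-q->0
halt: no rule applies after step 3
NF nodes: {0:C, 1:B}

Answer: 2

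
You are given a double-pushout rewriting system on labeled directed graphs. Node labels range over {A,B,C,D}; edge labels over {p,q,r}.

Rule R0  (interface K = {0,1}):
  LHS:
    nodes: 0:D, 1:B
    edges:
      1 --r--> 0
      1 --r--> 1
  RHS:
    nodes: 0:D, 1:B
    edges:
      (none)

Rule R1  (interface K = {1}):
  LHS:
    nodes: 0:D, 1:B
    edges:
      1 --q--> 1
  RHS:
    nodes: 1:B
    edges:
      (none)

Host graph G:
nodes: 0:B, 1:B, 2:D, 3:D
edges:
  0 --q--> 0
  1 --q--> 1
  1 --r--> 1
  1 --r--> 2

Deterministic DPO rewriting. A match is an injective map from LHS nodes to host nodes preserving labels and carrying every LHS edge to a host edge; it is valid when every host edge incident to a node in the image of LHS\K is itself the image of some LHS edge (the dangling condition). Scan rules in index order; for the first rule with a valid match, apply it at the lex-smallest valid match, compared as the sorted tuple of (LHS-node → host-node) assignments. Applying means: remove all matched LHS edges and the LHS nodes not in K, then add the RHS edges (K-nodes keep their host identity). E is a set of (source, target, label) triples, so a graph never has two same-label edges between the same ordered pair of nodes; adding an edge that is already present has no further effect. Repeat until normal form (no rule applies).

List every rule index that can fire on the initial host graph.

Answer: [R0,R1]

Steps:
R0: 1 valid match — {0↦2, 1↦1}
R1: 2 valid matches — {0↦3, 1↦0}, {0↦3, 1↦1}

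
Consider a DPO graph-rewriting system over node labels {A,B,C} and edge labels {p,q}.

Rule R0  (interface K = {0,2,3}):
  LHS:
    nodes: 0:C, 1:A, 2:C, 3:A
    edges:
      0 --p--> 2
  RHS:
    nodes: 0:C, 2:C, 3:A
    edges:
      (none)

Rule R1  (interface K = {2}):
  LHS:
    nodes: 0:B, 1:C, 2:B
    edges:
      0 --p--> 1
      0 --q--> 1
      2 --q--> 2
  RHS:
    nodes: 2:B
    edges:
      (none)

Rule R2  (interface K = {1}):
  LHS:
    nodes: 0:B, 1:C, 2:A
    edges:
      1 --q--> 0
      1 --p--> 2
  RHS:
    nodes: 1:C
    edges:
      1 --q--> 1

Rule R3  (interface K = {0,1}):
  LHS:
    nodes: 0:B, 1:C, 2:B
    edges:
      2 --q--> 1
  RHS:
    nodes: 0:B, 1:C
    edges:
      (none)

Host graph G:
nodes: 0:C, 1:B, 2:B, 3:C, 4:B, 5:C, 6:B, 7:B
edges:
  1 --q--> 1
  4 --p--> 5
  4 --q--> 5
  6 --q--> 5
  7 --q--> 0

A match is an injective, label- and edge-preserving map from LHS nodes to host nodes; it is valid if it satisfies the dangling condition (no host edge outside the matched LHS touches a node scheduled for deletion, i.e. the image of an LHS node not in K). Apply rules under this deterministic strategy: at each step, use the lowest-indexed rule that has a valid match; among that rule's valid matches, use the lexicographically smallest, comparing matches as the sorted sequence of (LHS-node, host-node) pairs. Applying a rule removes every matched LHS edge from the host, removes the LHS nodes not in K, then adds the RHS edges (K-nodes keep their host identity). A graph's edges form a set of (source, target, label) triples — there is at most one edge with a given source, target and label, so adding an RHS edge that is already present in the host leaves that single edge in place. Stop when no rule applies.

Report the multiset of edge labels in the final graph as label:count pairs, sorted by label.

Answer: (no edges)

Rewrite trace:
initial: |V|=8 |E|=5  E = 1-q->1 4-p->5 4-q->5 6-q->5 7-q->0
step 1: apply R3 at {0↦1, 1↦0, 2↦7}  → |V|=7 |E|=4  E = 1-q->1 4-p->5 4-q->5 6-q->5
step 2: apply R3 at {0↦1, 1↦5, 2↦6}  → |V|=6 |E|=3  E = 1-q->1 4-p->5 4-q->5
step 3: apply R1 at {0↦4, 1↦5, 2↦1}  → |V|=4 |E|=0  E = ∅
halt: no rule applies after step 3
NF edges: []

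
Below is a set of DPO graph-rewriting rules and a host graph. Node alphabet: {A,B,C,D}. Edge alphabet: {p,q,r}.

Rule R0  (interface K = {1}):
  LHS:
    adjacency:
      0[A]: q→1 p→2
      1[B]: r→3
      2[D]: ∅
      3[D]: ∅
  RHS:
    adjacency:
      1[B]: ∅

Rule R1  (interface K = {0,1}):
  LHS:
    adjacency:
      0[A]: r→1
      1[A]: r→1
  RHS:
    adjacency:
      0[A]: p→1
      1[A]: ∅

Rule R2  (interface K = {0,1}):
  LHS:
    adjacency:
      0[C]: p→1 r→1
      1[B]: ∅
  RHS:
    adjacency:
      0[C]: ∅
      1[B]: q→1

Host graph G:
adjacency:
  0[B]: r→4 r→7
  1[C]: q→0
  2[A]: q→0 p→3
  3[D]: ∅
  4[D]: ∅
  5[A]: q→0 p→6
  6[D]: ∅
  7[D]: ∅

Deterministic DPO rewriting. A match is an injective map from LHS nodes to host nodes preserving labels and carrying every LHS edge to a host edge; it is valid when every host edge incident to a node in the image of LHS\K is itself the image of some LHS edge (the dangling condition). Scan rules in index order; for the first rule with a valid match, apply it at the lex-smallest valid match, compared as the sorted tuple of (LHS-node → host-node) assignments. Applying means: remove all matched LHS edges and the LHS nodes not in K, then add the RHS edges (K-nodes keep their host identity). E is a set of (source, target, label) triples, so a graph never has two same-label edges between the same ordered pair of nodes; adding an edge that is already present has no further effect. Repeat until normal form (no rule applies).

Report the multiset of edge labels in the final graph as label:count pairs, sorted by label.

Answer: q:1

Rewrite trace:
initial: |V|=8 |E|=7  E = 0-r->4 0-r->7 1-q->0 2-q->0 2-p->3 5-q->0 5-p->6
step 1: apply R0 at {0↦2, 1↦0, 2↦3, 3↦4}  → |V|=5 |E|=4  E = 0-r->7 1-q->0 5-q->0 5-p->6
step 2: apply R0 at {0↦5, 1↦0, 2↦6, 3↦7}  → |V|=2 |E|=1  E = 1-q->0
final graph: no rule applies after step 2
NF edges: [(1, 0, 'q')]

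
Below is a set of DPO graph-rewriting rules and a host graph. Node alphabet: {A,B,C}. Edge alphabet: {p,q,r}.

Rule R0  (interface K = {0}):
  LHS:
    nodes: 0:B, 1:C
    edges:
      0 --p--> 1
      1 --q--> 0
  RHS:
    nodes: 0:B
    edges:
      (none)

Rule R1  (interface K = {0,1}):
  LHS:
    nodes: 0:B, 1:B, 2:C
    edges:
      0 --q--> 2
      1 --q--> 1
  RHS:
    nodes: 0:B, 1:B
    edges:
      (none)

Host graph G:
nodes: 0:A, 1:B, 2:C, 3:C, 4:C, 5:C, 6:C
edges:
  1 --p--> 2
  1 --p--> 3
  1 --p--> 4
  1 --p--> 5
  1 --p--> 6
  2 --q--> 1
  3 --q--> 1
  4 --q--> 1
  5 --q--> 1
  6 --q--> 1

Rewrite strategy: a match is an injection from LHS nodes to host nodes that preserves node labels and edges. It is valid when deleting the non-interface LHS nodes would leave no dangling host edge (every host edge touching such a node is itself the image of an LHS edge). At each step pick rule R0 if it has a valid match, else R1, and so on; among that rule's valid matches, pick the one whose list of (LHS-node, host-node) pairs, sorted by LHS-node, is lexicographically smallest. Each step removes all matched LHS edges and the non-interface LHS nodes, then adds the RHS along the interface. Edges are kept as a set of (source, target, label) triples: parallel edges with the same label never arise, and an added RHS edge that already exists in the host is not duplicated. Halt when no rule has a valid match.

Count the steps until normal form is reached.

Answer: 5

Derivation:
initial: |V|=7 |E|=10  E = 1-p->2 1-p->3 1-p->4 1-p->5 1-p->6 2-q->1 3-q->1 4-q->1 5-q->1 6-q->1
step 1: apply R0 at {0↦1, 1↦2}  → |V|=6 |E|=8  E = 1-p->3 1-p->4 1-p->5 1-p->6 3-q->1 4-q->1 5-q->1 6-q->1
step 2: apply R0 at {0↦1, 1↦3}  → |V|=5 |E|=6  E = 1-p->4 1-p->5 1-p->6 4-q->1 5-q->1 6-q->1
step 3: apply R0 at {0↦1, 1↦4}  → |V|=4 |E|=4  E = 1-p->5 1-p->6 5-q->1 6-q->1
step 4: apply R0 at {0↦1, 1↦5}  → |V|=3 |E|=2  E = 1-p->6 6-q->1
step 5: apply R0 at {0↦1, 1↦6}  → |V|=2 |E|=0  E = ∅
final graph: no rule applies after step 5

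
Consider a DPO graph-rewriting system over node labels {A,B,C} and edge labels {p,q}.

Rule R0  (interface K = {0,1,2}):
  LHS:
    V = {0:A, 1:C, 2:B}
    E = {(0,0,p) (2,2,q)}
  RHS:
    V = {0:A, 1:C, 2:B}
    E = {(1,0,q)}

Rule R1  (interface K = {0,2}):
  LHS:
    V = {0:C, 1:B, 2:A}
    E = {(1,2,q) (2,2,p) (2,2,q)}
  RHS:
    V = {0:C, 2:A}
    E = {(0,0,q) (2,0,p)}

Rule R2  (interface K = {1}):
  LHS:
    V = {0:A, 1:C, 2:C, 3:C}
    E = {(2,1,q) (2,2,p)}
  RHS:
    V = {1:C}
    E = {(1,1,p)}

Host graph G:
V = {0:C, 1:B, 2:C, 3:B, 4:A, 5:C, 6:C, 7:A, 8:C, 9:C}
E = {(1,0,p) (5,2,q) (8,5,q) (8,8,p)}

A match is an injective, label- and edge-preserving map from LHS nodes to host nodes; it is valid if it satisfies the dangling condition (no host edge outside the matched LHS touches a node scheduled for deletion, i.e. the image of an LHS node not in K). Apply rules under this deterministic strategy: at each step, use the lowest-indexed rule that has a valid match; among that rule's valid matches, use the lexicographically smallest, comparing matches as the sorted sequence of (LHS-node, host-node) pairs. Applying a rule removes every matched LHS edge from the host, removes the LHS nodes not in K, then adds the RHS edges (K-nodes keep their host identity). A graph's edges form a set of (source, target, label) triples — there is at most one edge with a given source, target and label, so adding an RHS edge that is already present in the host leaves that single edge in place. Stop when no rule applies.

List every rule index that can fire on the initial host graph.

Answer: [R2]

Steps:
R0: no valid match — LHS pattern not found
R1: no valid match — LHS pattern not found
R2: 4 valid matches — {0↦4, 1↦5, 2↦8, 3↦6}, {0↦4, 1↦5, 2↦8, 3↦9}, {0↦7, 1↦5, 2↦8, 3↦6} (+1 more)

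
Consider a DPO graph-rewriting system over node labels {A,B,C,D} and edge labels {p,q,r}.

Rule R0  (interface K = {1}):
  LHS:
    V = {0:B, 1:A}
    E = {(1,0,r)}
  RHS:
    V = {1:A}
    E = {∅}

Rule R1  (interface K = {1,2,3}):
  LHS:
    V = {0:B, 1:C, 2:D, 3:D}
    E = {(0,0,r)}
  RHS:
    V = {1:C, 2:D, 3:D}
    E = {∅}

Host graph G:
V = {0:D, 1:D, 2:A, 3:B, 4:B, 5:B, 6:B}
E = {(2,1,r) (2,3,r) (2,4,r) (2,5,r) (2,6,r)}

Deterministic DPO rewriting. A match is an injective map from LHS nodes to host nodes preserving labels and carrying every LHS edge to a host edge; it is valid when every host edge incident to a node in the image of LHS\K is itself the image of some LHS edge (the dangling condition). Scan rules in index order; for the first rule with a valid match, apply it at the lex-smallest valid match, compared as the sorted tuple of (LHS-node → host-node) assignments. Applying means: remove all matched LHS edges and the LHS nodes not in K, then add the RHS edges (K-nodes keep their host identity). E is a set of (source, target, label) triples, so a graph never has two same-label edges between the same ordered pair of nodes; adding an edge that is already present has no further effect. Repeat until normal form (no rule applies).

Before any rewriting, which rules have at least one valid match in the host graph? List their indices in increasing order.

R0: 4 valid matches — {0↦3, 1↦2}, {0↦4, 1↦2}, {0↦5, 1↦2} (+1 more)
R1: no valid match — LHS pattern not found

Answer: [R0]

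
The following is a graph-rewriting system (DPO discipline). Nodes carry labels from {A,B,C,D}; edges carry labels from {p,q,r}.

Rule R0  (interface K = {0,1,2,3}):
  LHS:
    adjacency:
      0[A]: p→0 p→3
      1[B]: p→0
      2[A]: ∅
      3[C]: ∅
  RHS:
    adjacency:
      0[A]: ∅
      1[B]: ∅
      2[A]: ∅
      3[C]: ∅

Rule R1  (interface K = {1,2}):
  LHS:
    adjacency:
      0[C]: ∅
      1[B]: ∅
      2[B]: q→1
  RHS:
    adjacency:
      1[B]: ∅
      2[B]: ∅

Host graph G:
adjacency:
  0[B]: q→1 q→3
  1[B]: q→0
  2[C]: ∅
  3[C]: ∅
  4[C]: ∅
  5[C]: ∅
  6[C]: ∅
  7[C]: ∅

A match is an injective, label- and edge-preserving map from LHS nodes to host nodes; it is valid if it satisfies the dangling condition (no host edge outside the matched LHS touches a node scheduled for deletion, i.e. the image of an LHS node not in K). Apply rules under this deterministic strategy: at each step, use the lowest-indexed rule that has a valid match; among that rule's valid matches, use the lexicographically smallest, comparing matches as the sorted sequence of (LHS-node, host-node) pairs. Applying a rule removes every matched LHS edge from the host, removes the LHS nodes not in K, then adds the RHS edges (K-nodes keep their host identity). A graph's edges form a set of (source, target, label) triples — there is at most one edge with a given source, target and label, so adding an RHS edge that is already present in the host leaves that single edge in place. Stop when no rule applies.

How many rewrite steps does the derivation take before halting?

[0] host  ⇒  8 nodes, 3 edges  {0-q->1 0-q->3 1-q->0}
[1] R1 @ {0↦2, 1↦0, 2↦1}  ⇒  7 nodes, 2 edges  {0-q->1 0-q->3}
[2] R1 @ {0↦4, 1↦1, 2↦0}  ⇒  6 nodes, 1 edges  {0-q->3}
halt: no rule applies after step 2

Answer: 2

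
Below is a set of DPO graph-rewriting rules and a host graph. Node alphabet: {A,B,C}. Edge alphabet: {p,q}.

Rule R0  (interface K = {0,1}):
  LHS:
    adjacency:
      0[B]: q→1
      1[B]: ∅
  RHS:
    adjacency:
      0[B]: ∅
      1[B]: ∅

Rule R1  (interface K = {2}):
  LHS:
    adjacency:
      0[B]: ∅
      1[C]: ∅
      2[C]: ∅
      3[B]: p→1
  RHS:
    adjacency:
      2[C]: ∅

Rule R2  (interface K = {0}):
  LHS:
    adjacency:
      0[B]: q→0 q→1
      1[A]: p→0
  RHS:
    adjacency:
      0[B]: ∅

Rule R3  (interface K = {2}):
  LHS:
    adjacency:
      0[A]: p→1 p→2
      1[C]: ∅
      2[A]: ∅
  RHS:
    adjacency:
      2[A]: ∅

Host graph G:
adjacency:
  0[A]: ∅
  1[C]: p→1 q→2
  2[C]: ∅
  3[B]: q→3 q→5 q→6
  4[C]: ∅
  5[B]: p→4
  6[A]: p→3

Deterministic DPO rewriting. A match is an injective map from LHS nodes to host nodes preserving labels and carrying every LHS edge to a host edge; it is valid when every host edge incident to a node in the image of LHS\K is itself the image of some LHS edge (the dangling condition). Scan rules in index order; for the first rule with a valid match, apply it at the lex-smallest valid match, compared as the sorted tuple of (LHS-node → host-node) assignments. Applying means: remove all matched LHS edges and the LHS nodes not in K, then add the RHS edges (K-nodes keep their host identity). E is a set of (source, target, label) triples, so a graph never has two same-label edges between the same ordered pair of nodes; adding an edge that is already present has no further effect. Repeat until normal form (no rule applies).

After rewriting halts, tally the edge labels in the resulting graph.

Answer: p:1 q:1

Derivation:
start.  V:7 E:7  edges: 1-p->1 1-q->2 3-q->3 3-q->5 3-q->6 5-p->4 6-p->3
1. fire R0 via {0↦3, 1↦5}  →  V:7 E:6  edges: 1-p->1 1-q->2 3-q->3 3-q->6 5-p->4 6-p->3
2. fire R2 via {0↦3, 1↦6}  →  V:6 E:3  edges: 1-p->1 1-q->2 5-p->4
3. fire R1 via {0↦3, 1↦4, 2↦1, 3↦5}  →  V:3 E:2  edges: 1-p->1 1-q->2
normal form: no rule applies after step 3
NF edges: [(1, 1, 'p'), (1, 2, 'q')]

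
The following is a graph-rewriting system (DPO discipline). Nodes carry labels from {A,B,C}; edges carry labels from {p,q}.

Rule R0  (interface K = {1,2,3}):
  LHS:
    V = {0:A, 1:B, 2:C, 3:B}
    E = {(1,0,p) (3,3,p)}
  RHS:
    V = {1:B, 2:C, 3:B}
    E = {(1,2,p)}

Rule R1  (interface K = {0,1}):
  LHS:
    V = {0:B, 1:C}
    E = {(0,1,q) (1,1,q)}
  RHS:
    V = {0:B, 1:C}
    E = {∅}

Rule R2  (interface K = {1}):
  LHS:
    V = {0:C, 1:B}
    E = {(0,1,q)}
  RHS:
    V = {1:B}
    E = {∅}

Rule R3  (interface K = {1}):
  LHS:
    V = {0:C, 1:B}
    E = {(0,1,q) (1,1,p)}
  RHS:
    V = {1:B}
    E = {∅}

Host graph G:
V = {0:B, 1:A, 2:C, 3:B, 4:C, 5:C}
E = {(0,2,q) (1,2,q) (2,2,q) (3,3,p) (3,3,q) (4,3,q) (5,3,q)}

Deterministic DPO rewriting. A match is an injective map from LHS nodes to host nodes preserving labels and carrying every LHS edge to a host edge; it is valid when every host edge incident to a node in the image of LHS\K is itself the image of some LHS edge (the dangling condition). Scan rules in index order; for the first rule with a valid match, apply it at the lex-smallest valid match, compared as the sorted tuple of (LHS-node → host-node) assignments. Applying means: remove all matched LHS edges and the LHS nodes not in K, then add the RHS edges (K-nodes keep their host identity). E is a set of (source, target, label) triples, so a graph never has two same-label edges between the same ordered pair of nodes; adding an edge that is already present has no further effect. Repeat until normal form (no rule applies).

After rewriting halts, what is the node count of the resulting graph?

Answer: 4

Derivation:
[0] host  ⇒  6 nodes, 7 edges  {0-q->2 1-q->2 2-q->2 3-p->3 3-q->3 4-q->3 5-q->3}
[1] R1 @ {0↦0, 1↦2}  ⇒  6 nodes, 5 edges  {1-q->2 3-p->3 3-q->3 4-q->3 5-q->3}
[2] R2 @ {0↦4, 1↦3}  ⇒  5 nodes, 4 edges  {1-q->2 3-p->3 3-q->3 5-q->3}
[3] R2 @ {0↦5, 1↦3}  ⇒  4 nodes, 3 edges  {1-q->2 3-p->3 3-q->3}
normal form: no rule applies after step 3
NF nodes: {0:B, 1:A, 2:C, 3:B}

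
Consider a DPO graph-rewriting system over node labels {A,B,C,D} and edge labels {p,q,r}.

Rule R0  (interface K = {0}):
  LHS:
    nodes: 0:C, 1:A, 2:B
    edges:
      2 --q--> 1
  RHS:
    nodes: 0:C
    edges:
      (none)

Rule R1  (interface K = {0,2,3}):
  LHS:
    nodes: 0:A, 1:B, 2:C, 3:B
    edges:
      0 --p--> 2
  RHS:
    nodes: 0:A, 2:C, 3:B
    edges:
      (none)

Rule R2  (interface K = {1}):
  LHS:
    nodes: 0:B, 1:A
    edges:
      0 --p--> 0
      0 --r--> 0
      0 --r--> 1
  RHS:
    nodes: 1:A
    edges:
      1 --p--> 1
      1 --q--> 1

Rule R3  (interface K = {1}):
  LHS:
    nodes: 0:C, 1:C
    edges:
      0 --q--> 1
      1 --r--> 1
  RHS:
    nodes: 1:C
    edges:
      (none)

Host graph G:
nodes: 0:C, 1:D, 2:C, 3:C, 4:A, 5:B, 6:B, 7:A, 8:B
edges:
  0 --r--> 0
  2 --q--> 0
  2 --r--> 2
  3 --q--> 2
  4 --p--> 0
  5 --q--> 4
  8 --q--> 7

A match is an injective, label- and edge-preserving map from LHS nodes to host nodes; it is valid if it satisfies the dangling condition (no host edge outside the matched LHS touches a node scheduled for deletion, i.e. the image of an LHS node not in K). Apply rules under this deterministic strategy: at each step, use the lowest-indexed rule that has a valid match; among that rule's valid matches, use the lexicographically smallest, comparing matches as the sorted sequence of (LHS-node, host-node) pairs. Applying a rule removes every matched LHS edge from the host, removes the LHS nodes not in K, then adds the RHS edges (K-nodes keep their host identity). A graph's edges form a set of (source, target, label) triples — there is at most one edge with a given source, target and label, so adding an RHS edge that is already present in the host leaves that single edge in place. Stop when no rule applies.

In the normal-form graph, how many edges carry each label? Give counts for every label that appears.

Answer: (no edges)

Rewrite trace:
[0] host  ⇒  9 nodes, 7 edges  {0-r->0 2-q->0 2-r->2 3-q->2 4-p->0 5-q->4 8-q->7}
[1] R0 @ {0↦0, 1↦7, 2↦8}  ⇒  7 nodes, 6 edges  {0-r->0 2-q->0 2-r->2 3-q->2 4-p->0 5-q->4}
[2] R1 @ {0↦4, 1↦6, 2↦0, 3↦5}  ⇒  6 nodes, 5 edges  {0-r->0 2-q->0 2-r->2 3-q->2 5-q->4}
[3] R0 @ {0↦0, 1↦4, 2↦5}  ⇒  4 nodes, 4 edges  {0-r->0 2-q->0 2-r->2 3-q->2}
[4] R3 @ {0↦3, 1↦2}  ⇒  3 nodes, 2 edges  {0-r->0 2-q->0}
[5] R3 @ {0↦2, 1↦0}  ⇒  2 nodes, 0 edges  {∅}
normal form: no rule applies after step 5
NF edges: []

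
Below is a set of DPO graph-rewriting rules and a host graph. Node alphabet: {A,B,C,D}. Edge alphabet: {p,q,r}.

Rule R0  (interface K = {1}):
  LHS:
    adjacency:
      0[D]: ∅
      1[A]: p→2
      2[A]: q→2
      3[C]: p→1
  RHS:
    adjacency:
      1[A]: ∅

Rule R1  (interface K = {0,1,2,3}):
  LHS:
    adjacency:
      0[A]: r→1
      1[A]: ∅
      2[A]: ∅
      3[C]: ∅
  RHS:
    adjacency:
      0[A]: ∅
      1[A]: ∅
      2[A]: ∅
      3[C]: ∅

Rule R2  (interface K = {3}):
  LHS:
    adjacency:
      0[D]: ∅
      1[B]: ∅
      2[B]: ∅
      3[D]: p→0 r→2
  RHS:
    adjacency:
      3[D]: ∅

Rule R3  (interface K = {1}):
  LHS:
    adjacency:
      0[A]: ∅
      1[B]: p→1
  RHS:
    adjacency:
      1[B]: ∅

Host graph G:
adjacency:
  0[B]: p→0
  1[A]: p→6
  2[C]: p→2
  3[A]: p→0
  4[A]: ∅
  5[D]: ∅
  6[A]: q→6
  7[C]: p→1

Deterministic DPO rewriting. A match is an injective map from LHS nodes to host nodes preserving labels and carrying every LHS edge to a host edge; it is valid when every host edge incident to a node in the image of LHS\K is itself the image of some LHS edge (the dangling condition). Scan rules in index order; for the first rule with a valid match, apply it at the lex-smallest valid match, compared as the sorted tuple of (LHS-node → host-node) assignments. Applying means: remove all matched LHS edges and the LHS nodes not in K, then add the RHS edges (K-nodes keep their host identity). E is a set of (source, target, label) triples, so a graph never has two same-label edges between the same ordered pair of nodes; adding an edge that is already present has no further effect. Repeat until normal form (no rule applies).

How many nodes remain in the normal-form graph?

Answer: 4

Derivation:
[0] host  ⇒  8 nodes, 6 edges  {0-p->0 1-p->6 2-p->2 3-p->0 6-q->6 7-p->1}
[1] R0 @ {0↦5, 1↦1, 2↦6, 3↦7}  ⇒  5 nodes, 3 edges  {0-p->0 2-p->2 3-p->0}
[2] R3 @ {0↦1, 1↦0}  ⇒  4 nodes, 2 edges  {2-p->2 3-p->0}
halt: no rule applies after step 2
NF nodes: {0:B, 2:C, 3:A, 4:A}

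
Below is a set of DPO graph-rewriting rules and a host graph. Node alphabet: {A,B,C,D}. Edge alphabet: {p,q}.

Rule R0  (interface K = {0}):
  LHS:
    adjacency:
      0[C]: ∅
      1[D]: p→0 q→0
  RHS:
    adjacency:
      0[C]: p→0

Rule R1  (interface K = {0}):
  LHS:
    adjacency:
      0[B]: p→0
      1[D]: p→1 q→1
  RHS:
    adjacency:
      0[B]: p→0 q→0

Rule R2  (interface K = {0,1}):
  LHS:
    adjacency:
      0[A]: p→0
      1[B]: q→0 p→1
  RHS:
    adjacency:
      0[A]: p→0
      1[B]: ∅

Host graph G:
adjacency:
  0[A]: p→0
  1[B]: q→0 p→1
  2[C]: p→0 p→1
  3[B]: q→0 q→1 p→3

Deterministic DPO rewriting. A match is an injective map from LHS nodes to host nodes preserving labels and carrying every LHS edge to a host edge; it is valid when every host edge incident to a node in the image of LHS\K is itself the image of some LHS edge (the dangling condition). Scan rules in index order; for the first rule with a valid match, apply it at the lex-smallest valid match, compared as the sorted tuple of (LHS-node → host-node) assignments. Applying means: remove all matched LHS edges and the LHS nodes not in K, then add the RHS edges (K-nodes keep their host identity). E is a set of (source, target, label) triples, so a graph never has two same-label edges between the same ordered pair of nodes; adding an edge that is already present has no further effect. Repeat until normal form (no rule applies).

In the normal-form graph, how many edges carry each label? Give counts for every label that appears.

initial: |V|=4 |E|=8  E = 0-p->0 1-q->0 1-p->1 2-p->0 2-p->1 3-q->0 3-q->1 3-p->3
step 1: apply R2 at {0↦0, 1↦1}  → |V|=4 |E|=6  E = 0-p->0 2-p->0 2-p->1 3-q->0 3-q->1 3-p->3
step 2: apply R2 at {0↦0, 1↦3}  → |V|=4 |E|=4  E = 0-p->0 2-p->0 2-p->1 3-q->1
halt: no rule applies after step 2
NF edges: [(0, 0, 'p'), (2, 0, 'p'), (2, 1, 'p'), (3, 1, 'q')]

Answer: p:3 q:1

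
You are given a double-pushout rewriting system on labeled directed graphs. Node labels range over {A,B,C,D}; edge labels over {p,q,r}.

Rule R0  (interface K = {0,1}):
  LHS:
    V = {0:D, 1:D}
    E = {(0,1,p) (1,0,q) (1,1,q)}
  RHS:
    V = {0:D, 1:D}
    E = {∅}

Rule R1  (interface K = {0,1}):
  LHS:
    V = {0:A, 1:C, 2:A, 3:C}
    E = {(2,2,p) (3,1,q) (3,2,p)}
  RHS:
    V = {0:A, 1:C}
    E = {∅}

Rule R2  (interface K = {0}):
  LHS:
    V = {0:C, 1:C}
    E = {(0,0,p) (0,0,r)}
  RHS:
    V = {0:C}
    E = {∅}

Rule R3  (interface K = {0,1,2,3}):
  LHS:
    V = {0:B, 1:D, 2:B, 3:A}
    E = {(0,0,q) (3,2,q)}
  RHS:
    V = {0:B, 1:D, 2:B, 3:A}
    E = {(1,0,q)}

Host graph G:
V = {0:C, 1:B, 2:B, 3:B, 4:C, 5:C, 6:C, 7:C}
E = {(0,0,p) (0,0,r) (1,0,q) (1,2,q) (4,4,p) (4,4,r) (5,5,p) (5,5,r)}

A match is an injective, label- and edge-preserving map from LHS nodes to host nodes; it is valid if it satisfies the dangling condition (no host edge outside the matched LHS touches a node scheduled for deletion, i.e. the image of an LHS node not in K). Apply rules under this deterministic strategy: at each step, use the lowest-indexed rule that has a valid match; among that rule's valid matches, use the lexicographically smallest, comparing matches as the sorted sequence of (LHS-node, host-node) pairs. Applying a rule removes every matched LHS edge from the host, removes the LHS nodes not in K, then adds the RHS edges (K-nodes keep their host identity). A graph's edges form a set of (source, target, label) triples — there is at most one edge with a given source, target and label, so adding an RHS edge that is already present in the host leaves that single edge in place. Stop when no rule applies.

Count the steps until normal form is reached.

Answer: 3

Derivation:
[0] host  ⇒  8 nodes, 8 edges  {0-p->0 0-r->0 1-q->0 1-q->2 4-p->4 4-r->4 5-p->5 5-r->5}
[1] R2 @ {0↦0, 1↦6}  ⇒  7 nodes, 6 edges  {1-q->0 1-q->2 4-p->4 4-r->4 5-p->5 5-r->5}
[2] R2 @ {0↦4, 1↦7}  ⇒  6 nodes, 4 edges  {1-q->0 1-q->2 5-p->5 5-r->5}
[3] R2 @ {0↦5, 1↦4}  ⇒  5 nodes, 2 edges  {1-q->0 1-q->2}
normal form: no rule applies after step 3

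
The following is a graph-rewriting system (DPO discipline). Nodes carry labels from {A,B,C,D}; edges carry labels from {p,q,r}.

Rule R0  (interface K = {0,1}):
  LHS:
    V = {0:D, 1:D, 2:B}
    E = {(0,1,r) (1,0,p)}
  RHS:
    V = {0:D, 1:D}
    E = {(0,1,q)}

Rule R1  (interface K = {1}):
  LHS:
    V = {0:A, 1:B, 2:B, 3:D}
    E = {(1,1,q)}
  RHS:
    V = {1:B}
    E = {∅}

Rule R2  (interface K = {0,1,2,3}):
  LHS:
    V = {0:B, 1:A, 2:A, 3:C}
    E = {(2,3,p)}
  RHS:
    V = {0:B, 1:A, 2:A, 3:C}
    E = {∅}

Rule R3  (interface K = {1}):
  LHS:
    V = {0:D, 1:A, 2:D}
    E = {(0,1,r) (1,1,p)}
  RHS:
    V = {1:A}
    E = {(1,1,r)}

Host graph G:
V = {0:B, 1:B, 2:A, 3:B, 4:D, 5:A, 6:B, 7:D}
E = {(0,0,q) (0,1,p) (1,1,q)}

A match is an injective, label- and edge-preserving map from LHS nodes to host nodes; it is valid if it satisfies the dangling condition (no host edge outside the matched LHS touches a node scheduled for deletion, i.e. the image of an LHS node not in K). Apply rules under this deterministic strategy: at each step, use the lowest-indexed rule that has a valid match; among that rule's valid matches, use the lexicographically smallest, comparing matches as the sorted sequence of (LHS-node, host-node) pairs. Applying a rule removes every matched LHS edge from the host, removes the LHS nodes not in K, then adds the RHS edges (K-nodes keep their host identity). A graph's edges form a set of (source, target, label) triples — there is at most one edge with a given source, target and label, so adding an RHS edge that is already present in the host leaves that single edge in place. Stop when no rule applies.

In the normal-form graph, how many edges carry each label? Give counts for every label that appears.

Answer: p:1

Derivation:
[0] host  ⇒  8 nodes, 3 edges  {0-q->0 0-p->1 1-q->1}
[1] R1 @ {0↦2, 1↦0, 2↦3, 3↦4}  ⇒  5 nodes, 2 edges  {0-p->1 1-q->1}
[2] R1 @ {0↦5, 1↦1, 2↦6, 3↦7}  ⇒  2 nodes, 1 edges  {0-p->1}
normal form: no rule applies after step 2
NF edges: [(0, 1, 'p')]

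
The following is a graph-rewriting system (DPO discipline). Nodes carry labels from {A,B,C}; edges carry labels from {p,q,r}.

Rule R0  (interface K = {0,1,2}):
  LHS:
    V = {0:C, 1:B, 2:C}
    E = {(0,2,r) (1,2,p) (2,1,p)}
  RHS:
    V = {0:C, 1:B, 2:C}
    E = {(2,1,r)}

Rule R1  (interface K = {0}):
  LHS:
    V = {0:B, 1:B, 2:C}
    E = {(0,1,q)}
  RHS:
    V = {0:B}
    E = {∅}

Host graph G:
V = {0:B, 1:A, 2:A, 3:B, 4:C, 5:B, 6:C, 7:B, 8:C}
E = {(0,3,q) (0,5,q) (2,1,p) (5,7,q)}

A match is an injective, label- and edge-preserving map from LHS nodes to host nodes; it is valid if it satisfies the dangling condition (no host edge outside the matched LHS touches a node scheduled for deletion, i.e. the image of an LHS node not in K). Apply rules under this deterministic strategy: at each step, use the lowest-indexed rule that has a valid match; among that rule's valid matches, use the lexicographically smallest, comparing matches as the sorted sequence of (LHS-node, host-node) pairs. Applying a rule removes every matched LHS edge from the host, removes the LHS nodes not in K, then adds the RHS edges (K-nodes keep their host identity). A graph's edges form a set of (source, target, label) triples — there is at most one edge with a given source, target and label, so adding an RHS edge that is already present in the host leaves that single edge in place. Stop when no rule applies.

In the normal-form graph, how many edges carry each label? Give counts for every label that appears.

Answer: p:1

Derivation:
[0] host  ⇒  9 nodes, 4 edges  {0-q->3 0-q->5 2-p->1 5-q->7}
[1] R1 @ {0↦0, 1↦3, 2↦4}  ⇒  7 nodes, 3 edges  {0-q->5 2-p->1 5-q->7}
[2] R1 @ {0↦5, 1↦7, 2↦6}  ⇒  5 nodes, 2 edges  {0-q->5 2-p->1}
[3] R1 @ {0↦0, 1↦5, 2↦8}  ⇒  3 nodes, 1 edges  {2-p->1}
normal form: no rule applies after step 3
NF edges: [(2, 1, 'p')]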